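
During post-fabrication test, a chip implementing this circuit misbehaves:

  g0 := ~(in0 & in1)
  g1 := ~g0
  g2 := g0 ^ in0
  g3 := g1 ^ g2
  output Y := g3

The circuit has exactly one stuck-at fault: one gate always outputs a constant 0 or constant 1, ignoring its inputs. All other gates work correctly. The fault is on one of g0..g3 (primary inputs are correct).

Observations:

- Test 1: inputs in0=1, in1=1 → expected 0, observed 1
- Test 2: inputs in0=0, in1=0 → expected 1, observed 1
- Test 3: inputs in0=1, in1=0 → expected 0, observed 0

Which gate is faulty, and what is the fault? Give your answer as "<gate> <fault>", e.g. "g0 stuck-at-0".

Fault-free values for test 1 (in0=1, in1=1): g0=0, g1=1, g2=1, g3=0, giving Y=0. Observed 1.
Test 1: faults giving observed 1 are {g1 stuck-at-0, g2 stuck-at-0, g3 stuck-at-1}.
Test 2 (in0=0, in1=0): fault-free g0=1, g1=0, g2=1, g3=1 → 1; observed 1. Eliminates g2 stuck-at-0.
Test 3 (in0=1, in1=0): fault-free g0=1, g1=0, g2=0, g3=0 → 0; observed 0. Eliminates g3 stuck-at-1.
Only g1 stuck-at-0 is consistent with every test.

g1 stuck-at-0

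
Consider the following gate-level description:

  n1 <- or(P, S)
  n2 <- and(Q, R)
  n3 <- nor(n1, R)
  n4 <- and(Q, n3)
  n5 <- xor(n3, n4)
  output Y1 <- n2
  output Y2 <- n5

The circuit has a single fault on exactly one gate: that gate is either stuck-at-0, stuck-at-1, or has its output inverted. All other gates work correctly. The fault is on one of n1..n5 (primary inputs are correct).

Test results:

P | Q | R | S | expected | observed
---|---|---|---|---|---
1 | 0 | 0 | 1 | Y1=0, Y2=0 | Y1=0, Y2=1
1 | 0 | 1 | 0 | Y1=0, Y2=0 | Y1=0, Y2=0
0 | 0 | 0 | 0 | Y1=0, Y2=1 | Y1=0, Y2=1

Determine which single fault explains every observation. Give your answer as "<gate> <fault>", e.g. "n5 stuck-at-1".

Fault-free values for test 1 (P=1, Q=0, R=0, S=1): n1=1, n2=0, n3=0, n4=0, n5=0, giving Y1=0, Y2=0. Observed Y1=0, Y2=1.
Test 1: faults giving observed Y1=0, Y2=1 are {n1 stuck-at-0, n1 inverted output, n3 stuck-at-1, n3 inverted output, n4 stuck-at-1, n4 inverted output, n5 stuck-at-1, n5 inverted output}.
Test 2 (P=1, Q=0, R=1, S=0): fault-free n1=1, n2=0, n3=0, n4=0, n5=0 → Y1=0, Y2=0; observed Y1=0, Y2=0. Eliminates n3 stuck-at-1, n3 inverted output, n4 stuck-at-1, n4 inverted output, n5 stuck-at-1, n5 inverted output.
Test 3 (P=0, Q=0, R=0, S=0): fault-free n1=0, n2=0, n3=1, n4=0, n5=1 → Y1=0, Y2=1; observed Y1=0, Y2=1. Eliminates n1 inverted output.
Only n1 stuck-at-0 is consistent with every test.

n1 stuck-at-0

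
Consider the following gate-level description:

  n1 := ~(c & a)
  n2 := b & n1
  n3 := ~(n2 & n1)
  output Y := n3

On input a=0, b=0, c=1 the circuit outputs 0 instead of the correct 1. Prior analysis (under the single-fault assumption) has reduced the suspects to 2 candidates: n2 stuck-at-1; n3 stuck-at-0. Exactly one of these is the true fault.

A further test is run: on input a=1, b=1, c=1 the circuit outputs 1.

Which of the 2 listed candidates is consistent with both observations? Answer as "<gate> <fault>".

n2 stuck-at-1

Evaluate each candidate on input a=1, b=1, c=1:
  n2 stuck-at-1: n1=0, n2=1 [stuck-at-1], n3=1 → 1 — matches
  n3 stuck-at-0: n1=0, n2=0, n3=0 [stuck-at-0] → 0 — eliminated
Only n2 stuck-at-1 reproduces the observed 1.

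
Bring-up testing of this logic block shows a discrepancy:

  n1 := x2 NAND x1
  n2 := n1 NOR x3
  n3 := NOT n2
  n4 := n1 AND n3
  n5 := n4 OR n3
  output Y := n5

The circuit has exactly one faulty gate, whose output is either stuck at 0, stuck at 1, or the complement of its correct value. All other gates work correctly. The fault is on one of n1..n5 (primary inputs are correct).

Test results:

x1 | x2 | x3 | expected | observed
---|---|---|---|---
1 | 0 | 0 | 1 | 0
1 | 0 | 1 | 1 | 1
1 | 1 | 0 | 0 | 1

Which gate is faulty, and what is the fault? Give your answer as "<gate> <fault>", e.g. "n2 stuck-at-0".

Fault-free values for test 1 (x1=1, x2=0, x3=0): n1=1, n2=0, n3=1, n4=1, n5=1, giving Y=1. Observed 0.
Test 1: faults giving observed 0 are {n1 stuck-at-0, n1 inverted output, n2 stuck-at-1, n2 inverted output, n3 stuck-at-0, n3 inverted output, n5 stuck-at-0, n5 inverted output}.
Test 2 (x1=1, x2=0, x3=1): fault-free n1=1, n2=0, n3=1, n4=1, n5=1 → 1; observed 1. Eliminates n2 stuck-at-1, n2 inverted output, n3 stuck-at-0, n3 inverted output, n5 stuck-at-0, n5 inverted output.
Test 3 (x1=1, x2=1, x3=0): fault-free n1=0, n2=1, n3=0, n4=0, n5=0 → 0; observed 1. Eliminates n1 stuck-at-0.
Only n1 inverted output is consistent with every test.

n1 inverted output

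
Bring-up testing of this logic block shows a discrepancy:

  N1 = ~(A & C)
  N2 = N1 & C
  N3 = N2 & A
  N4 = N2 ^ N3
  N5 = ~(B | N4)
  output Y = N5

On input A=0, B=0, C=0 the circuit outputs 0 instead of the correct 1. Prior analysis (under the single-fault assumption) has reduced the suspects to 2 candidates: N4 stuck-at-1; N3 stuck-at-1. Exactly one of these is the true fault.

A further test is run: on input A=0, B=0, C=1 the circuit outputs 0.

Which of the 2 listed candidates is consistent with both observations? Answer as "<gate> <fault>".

Evaluate each candidate on input A=0, B=0, C=1:
  N4 stuck-at-1: N1=1, N2=1, N3=0, N4=1 [stuck-at-1], N5=0 → 0 — matches
  N3 stuck-at-1: N1=1, N2=1, N3=1 [stuck-at-1], N4=0, N5=1 → 1 — eliminated
Only N4 stuck-at-1 reproduces the observed 0.

N4 stuck-at-1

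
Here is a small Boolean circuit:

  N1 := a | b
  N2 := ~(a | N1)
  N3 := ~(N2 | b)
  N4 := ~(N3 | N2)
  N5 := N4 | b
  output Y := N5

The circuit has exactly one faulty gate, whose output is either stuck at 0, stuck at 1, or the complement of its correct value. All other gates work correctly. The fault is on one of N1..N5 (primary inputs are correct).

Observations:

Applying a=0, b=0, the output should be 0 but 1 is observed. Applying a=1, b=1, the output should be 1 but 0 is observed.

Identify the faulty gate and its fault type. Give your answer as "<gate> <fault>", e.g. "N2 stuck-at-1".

N5 inverted output

Fault-free values for test 1 (a=0, b=0): N1=0, N2=1, N3=0, N4=0, N5=0, giving Y=0. Observed 1.
Test 1: faults giving observed 1 are {N4 stuck-at-1, N4 inverted output, N5 stuck-at-1, N5 inverted output}.
Test 2 (a=1, b=1): fault-free N1=1, N2=0, N3=0, N4=1, N5=1 → 1; observed 0. Eliminates N4 stuck-at-1, N4 inverted output, N5 stuck-at-1.
Only N5 inverted output is consistent with every test.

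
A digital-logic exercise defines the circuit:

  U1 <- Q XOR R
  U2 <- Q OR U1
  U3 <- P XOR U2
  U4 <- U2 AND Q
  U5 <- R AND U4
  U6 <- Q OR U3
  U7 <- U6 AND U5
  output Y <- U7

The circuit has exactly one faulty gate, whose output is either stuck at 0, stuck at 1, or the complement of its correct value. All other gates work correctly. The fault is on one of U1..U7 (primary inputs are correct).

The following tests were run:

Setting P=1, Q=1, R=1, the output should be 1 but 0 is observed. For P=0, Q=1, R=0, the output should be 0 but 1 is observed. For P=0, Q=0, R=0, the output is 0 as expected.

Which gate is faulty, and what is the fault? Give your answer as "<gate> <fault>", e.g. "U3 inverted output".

Fault-free values for test 1 (P=1, Q=1, R=1): U1=0, U2=1, U3=0, U4=1, U5=1, U6=1, U7=1, giving Y=1. Observed 0.
Test 1: faults giving observed 0 are {U2 stuck-at-0, U2 inverted output, U4 stuck-at-0, U4 inverted output, U5 stuck-at-0, U5 inverted output, U6 stuck-at-0, U6 inverted output, U7 stuck-at-0, U7 inverted output}.
Test 2 (P=0, Q=1, R=0): fault-free U1=1, U2=1, U3=1, U4=1, U5=0, U6=1, U7=0 → 0; observed 1. Eliminates U2 stuck-at-0, U2 inverted output, U4 stuck-at-0, U4 inverted output, U5 stuck-at-0, U6 stuck-at-0, U6 inverted output, U7 stuck-at-0.
Test 3 (P=0, Q=0, R=0): fault-free U1=0, U2=0, U3=0, U4=0, U5=0, U6=0, U7=0 → 0; observed 0. Eliminates U7 inverted output.
Only U5 inverted output is consistent with every test.

U5 inverted output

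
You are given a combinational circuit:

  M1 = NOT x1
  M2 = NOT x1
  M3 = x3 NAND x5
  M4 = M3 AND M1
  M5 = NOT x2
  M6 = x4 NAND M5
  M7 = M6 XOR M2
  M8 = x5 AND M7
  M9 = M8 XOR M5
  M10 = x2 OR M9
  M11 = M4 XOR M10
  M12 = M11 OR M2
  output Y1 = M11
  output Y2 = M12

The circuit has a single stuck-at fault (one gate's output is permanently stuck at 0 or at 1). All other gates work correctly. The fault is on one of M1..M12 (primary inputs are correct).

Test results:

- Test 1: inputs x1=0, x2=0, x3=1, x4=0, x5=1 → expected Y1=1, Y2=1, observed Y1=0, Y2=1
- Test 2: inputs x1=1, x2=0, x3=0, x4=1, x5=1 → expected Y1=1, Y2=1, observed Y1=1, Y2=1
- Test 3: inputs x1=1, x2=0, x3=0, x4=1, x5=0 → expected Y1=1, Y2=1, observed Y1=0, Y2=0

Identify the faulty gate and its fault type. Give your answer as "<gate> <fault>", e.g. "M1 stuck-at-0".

M5 stuck-at-0

Fault-free values for test 1 (x1=0, x2=0, x3=1, x4=0, x5=1): M1=1, M2=1, M3=0, M4=0, M5=1, M6=1, M7=0, M8=0, M9=1, M10=1, M11=1, M12=1, giving Y1=1, Y2=1. Observed Y1=0, Y2=1.
Test 1: faults giving observed Y1=0, Y2=1 are {M3 stuck-at-1, M4 stuck-at-1, M5 stuck-at-0, M6 stuck-at-0, M7 stuck-at-1, M8 stuck-at-1, M9 stuck-at-0, M10 stuck-at-0, M11 stuck-at-0}.
Test 2 (x1=1, x2=0, x3=0, x4=1, x5=1): fault-free M1=0, M2=0, M3=1, M4=0, M5=1, M6=0, M7=0, M8=0, M9=1, M10=1, M11=1, M12=1 → Y1=1, Y2=1; observed Y1=1, Y2=1. Eliminates M4 stuck-at-1, M7 stuck-at-1, M8 stuck-at-1, M9 stuck-at-0, M10 stuck-at-0, M11 stuck-at-0.
Test 3 (x1=1, x2=0, x3=0, x4=1, x5=0): fault-free M1=0, M2=0, M3=1, M4=0, M5=1, M6=0, M7=0, M8=0, M9=1, M10=1, M11=1, M12=1 → Y1=1, Y2=1; observed Y1=0, Y2=0. Eliminates M3 stuck-at-1, M6 stuck-at-0.
Only M5 stuck-at-0 is consistent with every test.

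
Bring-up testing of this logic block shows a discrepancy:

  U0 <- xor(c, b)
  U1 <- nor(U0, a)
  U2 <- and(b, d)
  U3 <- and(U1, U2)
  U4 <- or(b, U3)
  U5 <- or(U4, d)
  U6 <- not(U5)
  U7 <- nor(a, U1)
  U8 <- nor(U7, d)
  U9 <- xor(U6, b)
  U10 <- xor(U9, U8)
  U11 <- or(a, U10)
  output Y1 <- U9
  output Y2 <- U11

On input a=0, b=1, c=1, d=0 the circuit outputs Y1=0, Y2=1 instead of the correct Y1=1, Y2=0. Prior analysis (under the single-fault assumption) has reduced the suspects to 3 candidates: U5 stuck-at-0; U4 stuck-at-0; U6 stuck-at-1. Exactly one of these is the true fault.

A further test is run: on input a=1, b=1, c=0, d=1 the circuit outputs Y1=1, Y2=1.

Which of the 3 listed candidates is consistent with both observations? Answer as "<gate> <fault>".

Evaluate each candidate on input a=1, b=1, c=0, d=1:
  U5 stuck-at-0: U0=1, U1=0, U2=1, U3=0, U4=1, U5=0 [stuck-at-0], U6=1, U7=0, U8=0, U9=0, U10=0, U11=1 → Y1=0, Y2=1 — eliminated
  U4 stuck-at-0: U0=1, U1=0, U2=1, U3=0, U4=0 [stuck-at-0], U5=1, U6=0, U7=0, U8=0, U9=1, U10=1, U11=1 → Y1=1, Y2=1 — matches
  U6 stuck-at-1: U0=1, U1=0, U2=1, U3=0, U4=1, U5=1, U6=1 [stuck-at-1], U7=0, U8=0, U9=0, U10=0, U11=1 → Y1=0, Y2=1 — eliminated
Only U4 stuck-at-0 reproduces the observed Y1=1, Y2=1.

U4 stuck-at-0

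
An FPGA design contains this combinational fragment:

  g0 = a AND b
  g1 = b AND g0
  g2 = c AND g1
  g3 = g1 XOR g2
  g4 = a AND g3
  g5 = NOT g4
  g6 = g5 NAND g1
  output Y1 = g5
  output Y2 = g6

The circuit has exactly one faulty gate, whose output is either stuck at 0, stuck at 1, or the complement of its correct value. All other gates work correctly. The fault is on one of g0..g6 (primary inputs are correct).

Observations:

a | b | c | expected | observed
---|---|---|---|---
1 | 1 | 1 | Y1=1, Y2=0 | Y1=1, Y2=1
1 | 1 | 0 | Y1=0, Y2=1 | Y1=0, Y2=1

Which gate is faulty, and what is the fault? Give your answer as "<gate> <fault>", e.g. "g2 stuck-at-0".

Fault-free values for test 1 (a=1, b=1, c=1): g0=1, g1=1, g2=1, g3=0, g4=0, g5=1, g6=0, giving Y1=1, Y2=0. Observed Y1=1, Y2=1.
Test 1: faults giving observed Y1=1, Y2=1 are {g0 stuck-at-0, g0 inverted output, g1 stuck-at-0, g1 inverted output, g6 stuck-at-1, g6 inverted output}.
Test 2 (a=1, b=1, c=0): fault-free g0=1, g1=1, g2=0, g3=1, g4=1, g5=0, g6=1 → Y1=0, Y2=1; observed Y1=0, Y2=1. Eliminates g0 stuck-at-0, g0 inverted output, g1 stuck-at-0, g1 inverted output, g6 inverted output.
Only g6 stuck-at-1 is consistent with every test.

g6 stuck-at-1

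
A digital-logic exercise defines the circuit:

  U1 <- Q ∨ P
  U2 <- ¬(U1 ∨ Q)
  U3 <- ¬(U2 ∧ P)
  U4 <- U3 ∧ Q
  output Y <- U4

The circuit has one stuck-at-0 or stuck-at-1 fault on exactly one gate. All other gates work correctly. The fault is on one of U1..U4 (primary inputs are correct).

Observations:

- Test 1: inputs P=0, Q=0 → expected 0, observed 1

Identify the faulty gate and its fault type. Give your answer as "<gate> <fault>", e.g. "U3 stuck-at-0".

U4 stuck-at-1

Fault-free values for test 1 (P=0, Q=0): U1=0, U2=1, U3=1, U4=0, giving Y=0. Observed 1.
Test 1: faults giving observed 1 are {U4 stuck-at-1}.
Only U4 stuck-at-1 is consistent with every test.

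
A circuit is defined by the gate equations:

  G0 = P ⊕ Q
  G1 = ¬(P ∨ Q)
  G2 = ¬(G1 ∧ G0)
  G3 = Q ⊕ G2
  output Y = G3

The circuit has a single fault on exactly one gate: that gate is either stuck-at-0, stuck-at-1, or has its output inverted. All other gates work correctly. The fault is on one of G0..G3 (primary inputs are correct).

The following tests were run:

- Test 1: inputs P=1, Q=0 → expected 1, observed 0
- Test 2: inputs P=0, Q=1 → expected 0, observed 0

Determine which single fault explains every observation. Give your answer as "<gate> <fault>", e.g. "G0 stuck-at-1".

Fault-free values for test 1 (P=1, Q=0): G0=1, G1=0, G2=1, G3=1, giving Y=1. Observed 0.
Test 1: faults giving observed 0 are {G1 stuck-at-1, G1 inverted output, G2 stuck-at-0, G2 inverted output, G3 stuck-at-0, G3 inverted output}.
Test 2 (P=0, Q=1): fault-free G0=1, G1=0, G2=1, G3=0 → 0; observed 0. Eliminates G1 stuck-at-1, G1 inverted output, G2 stuck-at-0, G2 inverted output, G3 inverted output.
Only G3 stuck-at-0 is consistent with every test.

G3 stuck-at-0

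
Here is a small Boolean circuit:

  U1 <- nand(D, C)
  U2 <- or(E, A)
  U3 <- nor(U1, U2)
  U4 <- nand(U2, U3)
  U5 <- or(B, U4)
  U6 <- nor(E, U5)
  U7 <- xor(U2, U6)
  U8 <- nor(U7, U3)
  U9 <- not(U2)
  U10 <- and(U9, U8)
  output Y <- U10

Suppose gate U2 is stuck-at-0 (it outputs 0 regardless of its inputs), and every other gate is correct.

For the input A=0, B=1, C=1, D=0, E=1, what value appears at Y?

1

Propagate with U2 forced: U1=1, U2=0 [stuck-at-0], U3=0, U4=1, U5=1, U6=0, U7=0, U8=1, U9=1, U10=1.
So Y = 1. (Without the fault it would be 0.)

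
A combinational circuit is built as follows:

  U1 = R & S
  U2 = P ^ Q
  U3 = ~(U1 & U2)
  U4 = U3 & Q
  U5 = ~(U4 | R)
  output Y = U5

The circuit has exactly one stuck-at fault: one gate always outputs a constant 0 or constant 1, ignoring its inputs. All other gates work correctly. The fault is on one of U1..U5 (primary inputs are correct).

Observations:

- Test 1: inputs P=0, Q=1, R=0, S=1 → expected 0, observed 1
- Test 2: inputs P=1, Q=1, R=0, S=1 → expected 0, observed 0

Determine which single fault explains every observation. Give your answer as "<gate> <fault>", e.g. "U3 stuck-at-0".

U1 stuck-at-1

Fault-free values for test 1 (P=0, Q=1, R=0, S=1): U1=0, U2=1, U3=1, U4=1, U5=0, giving Y=0. Observed 1.
Test 1: faults giving observed 1 are {U1 stuck-at-1, U3 stuck-at-0, U4 stuck-at-0, U5 stuck-at-1}.
Test 2 (P=1, Q=1, R=0, S=1): fault-free U1=0, U2=0, U3=1, U4=1, U5=0 → 0; observed 0. Eliminates U3 stuck-at-0, U4 stuck-at-0, U5 stuck-at-1.
Only U1 stuck-at-1 is consistent with every test.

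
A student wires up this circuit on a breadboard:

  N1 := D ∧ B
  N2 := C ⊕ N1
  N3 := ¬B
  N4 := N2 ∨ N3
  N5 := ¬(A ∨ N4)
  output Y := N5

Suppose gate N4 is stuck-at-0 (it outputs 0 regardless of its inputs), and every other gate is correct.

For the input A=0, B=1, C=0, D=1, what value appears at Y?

Propagate with N4 forced: N1=1, N2=1, N3=0, N4=0 [stuck-at-0], N5=1.
So Y = 1. (Without the fault it would be 0.)

1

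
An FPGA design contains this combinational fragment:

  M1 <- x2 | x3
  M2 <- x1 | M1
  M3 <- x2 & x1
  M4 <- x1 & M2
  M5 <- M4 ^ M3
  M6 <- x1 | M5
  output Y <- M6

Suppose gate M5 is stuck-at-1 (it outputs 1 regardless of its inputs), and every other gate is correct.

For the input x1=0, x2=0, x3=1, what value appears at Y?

Propagate with M5 forced: M1=1, M2=1, M3=0, M4=0, M5=1 [stuck-at-1], M6=1.
So Y = 1. (Without the fault it would be 0.)

1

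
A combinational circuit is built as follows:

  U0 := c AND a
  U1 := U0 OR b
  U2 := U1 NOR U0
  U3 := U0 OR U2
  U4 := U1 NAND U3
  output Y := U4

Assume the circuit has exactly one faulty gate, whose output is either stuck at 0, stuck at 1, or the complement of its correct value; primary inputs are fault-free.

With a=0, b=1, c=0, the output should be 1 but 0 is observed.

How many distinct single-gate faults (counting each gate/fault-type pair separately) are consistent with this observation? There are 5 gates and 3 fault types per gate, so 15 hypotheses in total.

8

Fault-free: U0=0, U1=1, U2=0, U3=0, U4=1 → 1. Observed 0.
  U0: stuck-at-1, inverted output ✓; others ✗
  U1: none of the 3 fault types match ✗
  U2: stuck-at-1, inverted output ✓; others ✗
  U3: stuck-at-1, inverted output ✓; others ✗
  U4: stuck-at-0, inverted output ✓; others ✗
Consistent faults: {U0 stuck-at-1, U0 inverted output, U2 stuck-at-1, U2 inverted output, U3 stuck-at-1, U3 inverted output, U4 stuck-at-0, U4 inverted output} — 8 in all.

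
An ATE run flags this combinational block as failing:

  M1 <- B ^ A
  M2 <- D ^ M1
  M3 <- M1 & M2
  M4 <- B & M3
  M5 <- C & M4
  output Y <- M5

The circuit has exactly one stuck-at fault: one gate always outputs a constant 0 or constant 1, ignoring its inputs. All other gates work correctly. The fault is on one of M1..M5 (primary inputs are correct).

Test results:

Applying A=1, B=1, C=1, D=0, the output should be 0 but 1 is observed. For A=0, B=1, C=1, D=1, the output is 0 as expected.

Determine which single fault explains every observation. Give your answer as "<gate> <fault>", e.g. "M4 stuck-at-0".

Fault-free values for test 1 (A=1, B=1, C=1, D=0): M1=0, M2=0, M3=0, M4=0, M5=0, giving Y=0. Observed 1.
Test 1: faults giving observed 1 are {M1 stuck-at-1, M3 stuck-at-1, M4 stuck-at-1, M5 stuck-at-1}.
Test 2 (A=0, B=1, C=1, D=1): fault-free M1=1, M2=0, M3=0, M4=0, M5=0 → 0; observed 0. Eliminates M3 stuck-at-1, M4 stuck-at-1, M5 stuck-at-1.
Only M1 stuck-at-1 is consistent with every test.

M1 stuck-at-1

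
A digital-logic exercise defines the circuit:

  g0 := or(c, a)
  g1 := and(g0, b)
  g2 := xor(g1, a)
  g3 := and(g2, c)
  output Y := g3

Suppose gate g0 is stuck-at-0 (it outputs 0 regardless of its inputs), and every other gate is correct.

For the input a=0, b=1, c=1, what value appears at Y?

Propagate with g0 forced: g0=0 [stuck-at-0], g1=0, g2=0, g3=0.
So Y = 0. (Without the fault it would be 1.)

0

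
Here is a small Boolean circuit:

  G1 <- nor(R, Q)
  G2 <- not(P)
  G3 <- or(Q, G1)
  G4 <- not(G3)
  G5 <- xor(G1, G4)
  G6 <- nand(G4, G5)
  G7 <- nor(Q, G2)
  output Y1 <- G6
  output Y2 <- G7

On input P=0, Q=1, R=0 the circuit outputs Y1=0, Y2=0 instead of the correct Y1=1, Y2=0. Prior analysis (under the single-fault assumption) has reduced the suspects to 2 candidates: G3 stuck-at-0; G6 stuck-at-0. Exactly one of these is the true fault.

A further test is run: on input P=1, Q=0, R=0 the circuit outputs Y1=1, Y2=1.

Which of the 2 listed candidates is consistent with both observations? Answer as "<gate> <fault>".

Evaluate each candidate on input P=1, Q=0, R=0:
  G3 stuck-at-0: G1=1, G2=0, G3=0 [stuck-at-0], G4=1, G5=0, G6=1, G7=1 → Y1=1, Y2=1 — matches
  G6 stuck-at-0: G1=1, G2=0, G3=1, G4=0, G5=1, G6=0 [stuck-at-0], G7=1 → Y1=0, Y2=1 — eliminated
Only G3 stuck-at-0 reproduces the observed Y1=1, Y2=1.

G3 stuck-at-0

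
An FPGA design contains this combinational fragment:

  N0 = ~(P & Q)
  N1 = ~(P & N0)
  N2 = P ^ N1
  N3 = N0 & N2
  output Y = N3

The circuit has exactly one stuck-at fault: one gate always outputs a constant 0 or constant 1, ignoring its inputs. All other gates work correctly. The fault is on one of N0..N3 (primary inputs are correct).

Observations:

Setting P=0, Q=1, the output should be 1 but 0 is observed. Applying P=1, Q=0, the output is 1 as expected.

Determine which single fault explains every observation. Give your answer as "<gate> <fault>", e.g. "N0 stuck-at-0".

N1 stuck-at-0

Fault-free values for test 1 (P=0, Q=1): N0=1, N1=1, N2=1, N3=1, giving Y=1. Observed 0.
Test 1: faults giving observed 0 are {N0 stuck-at-0, N1 stuck-at-0, N2 stuck-at-0, N3 stuck-at-0}.
Test 2 (P=1, Q=0): fault-free N0=1, N1=0, N2=1, N3=1 → 1; observed 1. Eliminates N0 stuck-at-0, N2 stuck-at-0, N3 stuck-at-0.
Only N1 stuck-at-0 is consistent with every test.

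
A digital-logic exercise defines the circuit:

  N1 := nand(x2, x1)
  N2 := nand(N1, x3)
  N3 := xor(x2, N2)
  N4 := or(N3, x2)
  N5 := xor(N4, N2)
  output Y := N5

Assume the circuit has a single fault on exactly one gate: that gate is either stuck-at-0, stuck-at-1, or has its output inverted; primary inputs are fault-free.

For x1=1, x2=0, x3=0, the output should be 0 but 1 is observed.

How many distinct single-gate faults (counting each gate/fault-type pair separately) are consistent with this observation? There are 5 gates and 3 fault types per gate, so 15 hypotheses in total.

6

Fault-free: N1=1, N2=1, N3=1, N4=1, N5=0 → 0. Observed 1.
  N1: none of the 3 fault types match ✗
  N2: none of the 3 fault types match ✗
  N3: stuck-at-0, inverted output ✓; others ✗
  N4: stuck-at-0, inverted output ✓; others ✗
  N5: stuck-at-1, inverted output ✓; others ✗
Consistent faults: {N3 stuck-at-0, N3 inverted output, N4 stuck-at-0, N4 inverted output, N5 stuck-at-1, N5 inverted output} — 6 in all.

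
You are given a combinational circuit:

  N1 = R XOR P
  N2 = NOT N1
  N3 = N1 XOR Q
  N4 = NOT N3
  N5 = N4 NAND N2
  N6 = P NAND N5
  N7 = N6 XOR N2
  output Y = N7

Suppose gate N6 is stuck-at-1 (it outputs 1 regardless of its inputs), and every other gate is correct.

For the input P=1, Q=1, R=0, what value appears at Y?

1

Propagate with N6 forced: N1=1, N2=0, N3=0, N4=1, N5=1, N6=1 [stuck-at-1], N7=1.
So Y = 1. (Without the fault it would be 0.)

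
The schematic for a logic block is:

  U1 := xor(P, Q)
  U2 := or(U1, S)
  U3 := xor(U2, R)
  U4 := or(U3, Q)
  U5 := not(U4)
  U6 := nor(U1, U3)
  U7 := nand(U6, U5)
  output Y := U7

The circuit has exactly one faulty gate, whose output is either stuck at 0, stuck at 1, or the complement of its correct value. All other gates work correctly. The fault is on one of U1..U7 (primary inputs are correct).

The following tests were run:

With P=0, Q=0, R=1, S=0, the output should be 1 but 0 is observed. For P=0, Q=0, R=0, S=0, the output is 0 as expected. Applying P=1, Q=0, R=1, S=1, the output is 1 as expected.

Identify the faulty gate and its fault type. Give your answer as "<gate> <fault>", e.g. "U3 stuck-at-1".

U3 stuck-at-0

Fault-free values for test 1 (P=0, Q=0, R=1, S=0): U1=0, U2=0, U3=1, U4=1, U5=0, U6=0, U7=1, giving Y=1. Observed 0.
Test 1: faults giving observed 0 are {U2 stuck-at-1, U2 inverted output, U3 stuck-at-0, U3 inverted output, U7 stuck-at-0, U7 inverted output}.
Test 2 (P=0, Q=0, R=0, S=0): fault-free U1=0, U2=0, U3=0, U4=0, U5=1, U6=1, U7=0 → 0; observed 0. Eliminates U2 stuck-at-1, U2 inverted output, U3 inverted output, U7 inverted output.
Test 3 (P=1, Q=0, R=1, S=1): fault-free U1=1, U2=1, U3=0, U4=0, U5=1, U6=0, U7=1 → 1; observed 1. Eliminates U7 stuck-at-0.
Only U3 stuck-at-0 is consistent with every test.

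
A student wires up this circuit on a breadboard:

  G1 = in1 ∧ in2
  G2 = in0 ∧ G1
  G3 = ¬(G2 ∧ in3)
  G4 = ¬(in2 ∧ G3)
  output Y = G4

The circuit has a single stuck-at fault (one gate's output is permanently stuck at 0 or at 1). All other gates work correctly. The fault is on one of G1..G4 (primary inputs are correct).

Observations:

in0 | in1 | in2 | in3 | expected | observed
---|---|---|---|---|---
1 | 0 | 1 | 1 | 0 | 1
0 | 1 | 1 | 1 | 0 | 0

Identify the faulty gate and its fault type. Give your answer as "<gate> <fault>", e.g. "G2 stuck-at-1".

Fault-free values for test 1 (in0=1, in1=0, in2=1, in3=1): G1=0, G2=0, G3=1, G4=0, giving Y=0. Observed 1.
Test 1: faults giving observed 1 are {G1 stuck-at-1, G2 stuck-at-1, G3 stuck-at-0, G4 stuck-at-1}.
Test 2 (in0=0, in1=1, in2=1, in3=1): fault-free G1=1, G2=0, G3=1, G4=0 → 0; observed 0. Eliminates G2 stuck-at-1, G3 stuck-at-0, G4 stuck-at-1.
Only G1 stuck-at-1 is consistent with every test.

G1 stuck-at-1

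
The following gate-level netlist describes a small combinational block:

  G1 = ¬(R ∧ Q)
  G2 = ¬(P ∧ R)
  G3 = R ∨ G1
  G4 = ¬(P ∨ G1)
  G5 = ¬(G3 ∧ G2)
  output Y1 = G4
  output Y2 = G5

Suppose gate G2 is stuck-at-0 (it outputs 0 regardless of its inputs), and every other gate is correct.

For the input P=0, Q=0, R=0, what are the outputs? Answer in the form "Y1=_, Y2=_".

Y1=0, Y2=1

Propagate with G2 forced: G1=1, G2=0 [stuck-at-0], G3=1, G4=0, G5=1.
So the outputs are Y1=0, Y2=1. (Without the fault they would be Y1=0, Y2=0.)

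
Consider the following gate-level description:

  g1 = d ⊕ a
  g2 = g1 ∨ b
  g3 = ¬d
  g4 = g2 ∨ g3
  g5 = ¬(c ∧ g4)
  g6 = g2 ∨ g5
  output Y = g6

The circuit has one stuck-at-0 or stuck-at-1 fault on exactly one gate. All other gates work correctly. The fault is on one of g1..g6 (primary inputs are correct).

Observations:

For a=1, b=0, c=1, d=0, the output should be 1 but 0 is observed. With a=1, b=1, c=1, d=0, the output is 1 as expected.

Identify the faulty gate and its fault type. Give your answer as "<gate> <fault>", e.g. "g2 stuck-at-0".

g1 stuck-at-0

Fault-free values for test 1 (a=1, b=0, c=1, d=0): g1=1, g2=1, g3=1, g4=1, g5=0, g6=1, giving Y=1. Observed 0.
Test 1: faults giving observed 0 are {g1 stuck-at-0, g2 stuck-at-0, g6 stuck-at-0}.
Test 2 (a=1, b=1, c=1, d=0): fault-free g1=1, g2=1, g3=1, g4=1, g5=0, g6=1 → 1; observed 1. Eliminates g2 stuck-at-0, g6 stuck-at-0.
Only g1 stuck-at-0 is consistent with every test.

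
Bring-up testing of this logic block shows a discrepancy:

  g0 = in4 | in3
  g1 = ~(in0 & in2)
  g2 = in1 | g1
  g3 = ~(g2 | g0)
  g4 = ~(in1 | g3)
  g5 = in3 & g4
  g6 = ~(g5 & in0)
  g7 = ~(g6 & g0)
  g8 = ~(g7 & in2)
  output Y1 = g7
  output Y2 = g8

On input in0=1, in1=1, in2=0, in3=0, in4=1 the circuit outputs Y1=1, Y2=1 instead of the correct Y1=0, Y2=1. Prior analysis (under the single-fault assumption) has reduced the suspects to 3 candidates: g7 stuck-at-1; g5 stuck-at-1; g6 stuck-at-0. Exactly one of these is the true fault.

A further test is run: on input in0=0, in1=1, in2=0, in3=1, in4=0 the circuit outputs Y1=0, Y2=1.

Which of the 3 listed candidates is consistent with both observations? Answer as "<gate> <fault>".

g5 stuck-at-1

Evaluate each candidate on input in0=0, in1=1, in2=0, in3=1, in4=0:
  g7 stuck-at-1: g0=1, g1=1, g2=1, g3=0, g4=0, g5=0, g6=1, g7=1 [stuck-at-1], g8=1 → Y1=1, Y2=1 — eliminated
  g5 stuck-at-1: g0=1, g1=1, g2=1, g3=0, g4=0, g5=1 [stuck-at-1], g6=1, g7=0, g8=1 → Y1=0, Y2=1 — matches
  g6 stuck-at-0: g0=1, g1=1, g2=1, g3=0, g4=0, g5=0, g6=0 [stuck-at-0], g7=1, g8=1 → Y1=1, Y2=1 — eliminated
Only g5 stuck-at-1 reproduces the observed Y1=0, Y2=1.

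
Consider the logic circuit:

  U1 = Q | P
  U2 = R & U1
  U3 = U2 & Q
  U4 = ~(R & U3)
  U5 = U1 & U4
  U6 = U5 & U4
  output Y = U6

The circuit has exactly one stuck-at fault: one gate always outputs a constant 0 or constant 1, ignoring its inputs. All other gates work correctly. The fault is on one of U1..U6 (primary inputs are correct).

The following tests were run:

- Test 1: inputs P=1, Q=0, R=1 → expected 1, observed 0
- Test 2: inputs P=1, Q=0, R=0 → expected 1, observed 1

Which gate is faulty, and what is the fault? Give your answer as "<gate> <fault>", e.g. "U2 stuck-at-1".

U3 stuck-at-1

Fault-free values for test 1 (P=1, Q=0, R=1): U1=1, U2=1, U3=0, U4=1, U5=1, U6=1, giving Y=1. Observed 0.
Test 1: faults giving observed 0 are {U1 stuck-at-0, U3 stuck-at-1, U4 stuck-at-0, U5 stuck-at-0, U6 stuck-at-0}.
Test 2 (P=1, Q=0, R=0): fault-free U1=1, U2=0, U3=0, U4=1, U5=1, U6=1 → 1; observed 1. Eliminates U1 stuck-at-0, U4 stuck-at-0, U5 stuck-at-0, U6 stuck-at-0.
Only U3 stuck-at-1 is consistent with every test.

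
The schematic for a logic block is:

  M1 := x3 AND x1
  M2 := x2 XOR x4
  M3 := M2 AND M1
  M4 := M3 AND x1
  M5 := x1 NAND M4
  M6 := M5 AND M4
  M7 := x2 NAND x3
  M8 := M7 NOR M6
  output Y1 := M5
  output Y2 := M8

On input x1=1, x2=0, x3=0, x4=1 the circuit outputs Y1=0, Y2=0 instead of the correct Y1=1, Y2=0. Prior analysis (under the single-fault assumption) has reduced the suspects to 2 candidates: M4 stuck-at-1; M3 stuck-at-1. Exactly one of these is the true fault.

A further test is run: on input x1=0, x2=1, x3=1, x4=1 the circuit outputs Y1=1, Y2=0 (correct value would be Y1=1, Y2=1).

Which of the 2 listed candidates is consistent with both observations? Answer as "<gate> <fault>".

M4 stuck-at-1

Evaluate each candidate on input x1=0, x2=1, x3=1, x4=1:
  M4 stuck-at-1: M1=0, M2=0, M3=0, M4=1 [stuck-at-1], M5=1, M6=1, M7=0, M8=0 → Y1=1, Y2=0 — matches
  M3 stuck-at-1: M1=0, M2=0, M3=1 [stuck-at-1], M4=0, M5=1, M6=0, M7=0, M8=1 → Y1=1, Y2=1 — eliminated
Only M4 stuck-at-1 reproduces the observed Y1=1, Y2=0.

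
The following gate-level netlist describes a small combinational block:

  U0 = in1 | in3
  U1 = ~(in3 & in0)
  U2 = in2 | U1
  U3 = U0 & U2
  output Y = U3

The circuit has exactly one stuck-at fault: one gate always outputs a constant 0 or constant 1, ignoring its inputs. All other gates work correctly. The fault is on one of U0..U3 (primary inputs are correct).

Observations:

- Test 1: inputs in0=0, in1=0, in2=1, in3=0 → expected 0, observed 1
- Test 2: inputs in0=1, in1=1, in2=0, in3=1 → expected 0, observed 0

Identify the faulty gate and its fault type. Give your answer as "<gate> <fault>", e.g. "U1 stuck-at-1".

U0 stuck-at-1

Fault-free values for test 1 (in0=0, in1=0, in2=1, in3=0): U0=0, U1=1, U2=1, U3=0, giving Y=0. Observed 1.
Test 1: faults giving observed 1 are {U0 stuck-at-1, U3 stuck-at-1}.
Test 2 (in0=1, in1=1, in2=0, in3=1): fault-free U0=1, U1=0, U2=0, U3=0 → 0; observed 0. Eliminates U3 stuck-at-1.
Only U0 stuck-at-1 is consistent with every test.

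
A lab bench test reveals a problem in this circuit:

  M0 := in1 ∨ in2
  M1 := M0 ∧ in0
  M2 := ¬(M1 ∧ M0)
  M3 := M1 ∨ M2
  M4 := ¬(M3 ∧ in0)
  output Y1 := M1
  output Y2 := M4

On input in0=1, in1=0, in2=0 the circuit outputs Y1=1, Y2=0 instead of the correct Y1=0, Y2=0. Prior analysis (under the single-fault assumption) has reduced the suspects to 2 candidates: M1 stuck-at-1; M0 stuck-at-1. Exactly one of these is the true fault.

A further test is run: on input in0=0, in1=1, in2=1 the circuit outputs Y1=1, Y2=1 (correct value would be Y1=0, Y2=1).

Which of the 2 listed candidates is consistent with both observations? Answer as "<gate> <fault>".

Evaluate each candidate on input in0=0, in1=1, in2=1:
  M1 stuck-at-1: M0=1, M1=1 [stuck-at-1], M2=0, M3=1, M4=1 → Y1=1, Y2=1 — matches
  M0 stuck-at-1: M0=1 [stuck-at-1], M1=0, M2=1, M3=1, M4=1 → Y1=0, Y2=1 — eliminated
Only M1 stuck-at-1 reproduces the observed Y1=1, Y2=1.

M1 stuck-at-1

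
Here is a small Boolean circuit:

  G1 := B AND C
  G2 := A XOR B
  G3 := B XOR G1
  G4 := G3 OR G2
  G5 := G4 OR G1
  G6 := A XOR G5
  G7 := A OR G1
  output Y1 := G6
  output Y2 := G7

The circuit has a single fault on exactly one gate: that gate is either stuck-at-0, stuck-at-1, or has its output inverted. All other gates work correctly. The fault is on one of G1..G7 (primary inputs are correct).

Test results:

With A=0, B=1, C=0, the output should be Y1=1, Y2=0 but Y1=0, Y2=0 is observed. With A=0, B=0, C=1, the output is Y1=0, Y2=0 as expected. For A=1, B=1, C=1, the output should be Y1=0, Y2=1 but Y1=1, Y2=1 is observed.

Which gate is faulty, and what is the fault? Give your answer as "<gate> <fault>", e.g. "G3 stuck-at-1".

G5 stuck-at-0

Fault-free values for test 1 (A=0, B=1, C=0): G1=0, G2=1, G3=1, G4=1, G5=1, G6=1, G7=0, giving Y1=1, Y2=0. Observed Y1=0, Y2=0.
Test 1: faults giving observed Y1=0, Y2=0 are {G4 stuck-at-0, G4 inverted output, G5 stuck-at-0, G5 inverted output, G6 stuck-at-0, G6 inverted output}.
Test 2 (A=0, B=0, C=1): fault-free G1=0, G2=0, G3=0, G4=0, G5=0, G6=0, G7=0 → Y1=0, Y2=0; observed Y1=0, Y2=0. Eliminates G4 inverted output, G5 inverted output, G6 inverted output.
Test 3 (A=1, B=1, C=1): fault-free G1=1, G2=0, G3=0, G4=0, G5=1, G6=0, G7=1 → Y1=0, Y2=1; observed Y1=1, Y2=1. Eliminates G4 stuck-at-0, G6 stuck-at-0.
Only G5 stuck-at-0 is consistent with every test.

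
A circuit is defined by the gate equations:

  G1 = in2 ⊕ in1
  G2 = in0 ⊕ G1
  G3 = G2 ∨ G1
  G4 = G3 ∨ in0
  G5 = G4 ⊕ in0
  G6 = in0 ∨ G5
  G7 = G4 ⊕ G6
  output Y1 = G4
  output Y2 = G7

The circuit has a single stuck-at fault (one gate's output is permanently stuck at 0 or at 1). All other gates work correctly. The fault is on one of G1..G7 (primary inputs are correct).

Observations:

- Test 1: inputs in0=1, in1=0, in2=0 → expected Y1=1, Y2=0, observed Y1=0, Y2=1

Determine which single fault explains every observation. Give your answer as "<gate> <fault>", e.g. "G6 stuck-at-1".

G4 stuck-at-0

Fault-free values for test 1 (in0=1, in1=0, in2=0): G1=0, G2=1, G3=1, G4=1, G5=0, G6=1, G7=0, giving Y1=1, Y2=0. Observed Y1=0, Y2=1.
Test 1: faults giving observed Y1=0, Y2=1 are {G4 stuck-at-0}.
Only G4 stuck-at-0 is consistent with every test.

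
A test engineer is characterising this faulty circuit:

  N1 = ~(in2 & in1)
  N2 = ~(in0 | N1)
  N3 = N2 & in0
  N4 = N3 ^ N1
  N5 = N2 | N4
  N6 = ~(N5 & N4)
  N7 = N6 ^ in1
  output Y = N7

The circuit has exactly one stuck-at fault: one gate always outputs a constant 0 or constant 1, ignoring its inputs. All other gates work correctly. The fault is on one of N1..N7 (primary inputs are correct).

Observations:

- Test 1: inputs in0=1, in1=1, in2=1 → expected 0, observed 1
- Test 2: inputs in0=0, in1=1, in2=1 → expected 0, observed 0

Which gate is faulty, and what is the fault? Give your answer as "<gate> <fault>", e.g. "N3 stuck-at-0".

Fault-free values for test 1 (in0=1, in1=1, in2=1): N1=0, N2=0, N3=0, N4=0, N5=0, N6=1, N7=0, giving Y=0. Observed 1.
Test 1: faults giving observed 1 are {N1 stuck-at-1, N2 stuck-at-1, N3 stuck-at-1, N4 stuck-at-1, N6 stuck-at-0, N7 stuck-at-1}.
Test 2 (in0=0, in1=1, in2=1): fault-free N1=0, N2=1, N3=0, N4=0, N5=1, N6=1, N7=0 → 0; observed 0. Eliminates N1 stuck-at-1, N3 stuck-at-1, N4 stuck-at-1, N6 stuck-at-0, N7 stuck-at-1.
Only N2 stuck-at-1 is consistent with every test.

N2 stuck-at-1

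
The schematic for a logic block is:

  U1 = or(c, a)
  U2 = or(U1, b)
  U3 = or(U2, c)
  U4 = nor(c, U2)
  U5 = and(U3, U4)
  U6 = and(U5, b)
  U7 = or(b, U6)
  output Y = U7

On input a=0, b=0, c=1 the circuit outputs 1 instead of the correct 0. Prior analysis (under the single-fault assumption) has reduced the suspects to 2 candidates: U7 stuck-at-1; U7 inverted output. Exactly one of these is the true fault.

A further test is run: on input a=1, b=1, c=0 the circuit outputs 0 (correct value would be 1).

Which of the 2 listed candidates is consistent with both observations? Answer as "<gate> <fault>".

U7 inverted output

Evaluate each candidate on input a=1, b=1, c=0:
  U7 stuck-at-1: U1=1, U2=1, U3=1, U4=0, U5=0, U6=0, U7=1 [stuck-at-1] → 1 — eliminated
  U7 inverted output: U1=1, U2=1, U3=1, U4=0, U5=0, U6=0, U7=0 [inverted output] → 0 — matches
Only U7 inverted output reproduces the observed 0.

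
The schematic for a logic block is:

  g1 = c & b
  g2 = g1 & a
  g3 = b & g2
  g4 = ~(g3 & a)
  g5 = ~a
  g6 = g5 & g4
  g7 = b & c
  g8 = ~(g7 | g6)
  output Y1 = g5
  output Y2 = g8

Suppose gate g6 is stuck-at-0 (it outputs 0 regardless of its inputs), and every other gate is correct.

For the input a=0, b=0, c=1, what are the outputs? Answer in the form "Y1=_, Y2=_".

Y1=1, Y2=1

Propagate with g6 forced: g1=0, g2=0, g3=0, g4=1, g5=1, g6=0 [stuck-at-0], g7=0, g8=1.
So the outputs are Y1=1, Y2=1. (Without the fault they would be Y1=1, Y2=0.)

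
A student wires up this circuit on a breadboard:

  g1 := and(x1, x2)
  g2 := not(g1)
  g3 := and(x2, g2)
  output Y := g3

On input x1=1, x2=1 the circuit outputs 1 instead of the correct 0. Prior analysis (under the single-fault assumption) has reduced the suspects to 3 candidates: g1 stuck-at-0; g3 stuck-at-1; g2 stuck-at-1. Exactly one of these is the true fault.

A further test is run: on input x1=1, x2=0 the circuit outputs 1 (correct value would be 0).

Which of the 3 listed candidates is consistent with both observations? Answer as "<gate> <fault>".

g3 stuck-at-1

Evaluate each candidate on input x1=1, x2=0:
  g1 stuck-at-0: g1=0 [stuck-at-0], g2=1, g3=0 → 0 — eliminated
  g3 stuck-at-1: g1=0, g2=1, g3=1 [stuck-at-1] → 1 — matches
  g2 stuck-at-1: g1=0, g2=1 [stuck-at-1], g3=0 → 0 — eliminated
Only g3 stuck-at-1 reproduces the observed 1.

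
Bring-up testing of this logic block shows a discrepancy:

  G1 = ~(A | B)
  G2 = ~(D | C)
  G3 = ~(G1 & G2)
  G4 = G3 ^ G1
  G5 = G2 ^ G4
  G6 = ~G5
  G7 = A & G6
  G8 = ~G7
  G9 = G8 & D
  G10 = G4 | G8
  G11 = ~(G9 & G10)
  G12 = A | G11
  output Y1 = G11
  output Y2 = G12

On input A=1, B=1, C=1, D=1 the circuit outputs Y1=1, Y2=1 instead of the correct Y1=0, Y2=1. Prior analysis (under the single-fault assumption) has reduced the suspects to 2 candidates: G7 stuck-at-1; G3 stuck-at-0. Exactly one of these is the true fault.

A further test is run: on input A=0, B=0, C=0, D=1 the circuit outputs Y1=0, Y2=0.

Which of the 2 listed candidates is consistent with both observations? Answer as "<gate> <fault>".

Evaluate each candidate on input A=0, B=0, C=0, D=1:
  G7 stuck-at-1: G1=1, G2=0, G3=1, G4=0, G5=0, G6=1, G7=1 [stuck-at-1], G8=0, G9=0, G10=0, G11=1, G12=1 → Y1=1, Y2=1 — eliminated
  G3 stuck-at-0: G1=1, G2=0, G3=0 [stuck-at-0], G4=1, G5=1, G6=0, G7=0, G8=1, G9=1, G10=1, G11=0, G12=0 → Y1=0, Y2=0 — matches
Only G3 stuck-at-0 reproduces the observed Y1=0, Y2=0.

G3 stuck-at-0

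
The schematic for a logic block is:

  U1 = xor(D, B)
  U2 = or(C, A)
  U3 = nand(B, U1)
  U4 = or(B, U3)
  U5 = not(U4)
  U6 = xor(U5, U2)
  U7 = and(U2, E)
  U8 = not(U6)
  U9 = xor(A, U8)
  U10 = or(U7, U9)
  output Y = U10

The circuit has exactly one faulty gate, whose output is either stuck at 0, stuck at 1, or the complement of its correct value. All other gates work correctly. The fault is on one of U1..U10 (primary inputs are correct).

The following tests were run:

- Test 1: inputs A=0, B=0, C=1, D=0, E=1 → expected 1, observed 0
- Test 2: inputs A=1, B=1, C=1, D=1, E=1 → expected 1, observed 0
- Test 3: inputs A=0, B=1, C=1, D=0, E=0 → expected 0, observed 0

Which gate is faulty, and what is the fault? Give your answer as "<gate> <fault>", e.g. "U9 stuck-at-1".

U10 stuck-at-0

Fault-free values for test 1 (A=0, B=0, C=1, D=0, E=1): U1=0, U2=1, U3=1, U4=1, U5=0, U6=1, U7=1, U8=0, U9=0, U10=1, giving Y=1. Observed 0.
Test 1: faults giving observed 0 are {U7 stuck-at-0, U7 inverted output, U10 stuck-at-0, U10 inverted output}.
Test 2 (A=1, B=1, C=1, D=1, E=1): fault-free U1=0, U2=1, U3=1, U4=1, U5=0, U6=1, U7=1, U8=0, U9=1, U10=1 → 1; observed 0. Eliminates U7 stuck-at-0, U7 inverted output.
Test 3 (A=0, B=1, C=1, D=0, E=0): fault-free U1=1, U2=1, U3=0, U4=1, U5=0, U6=1, U7=0, U8=0, U9=0, U10=0 → 0; observed 0. Eliminates U10 inverted output.
Only U10 stuck-at-0 is consistent with every test.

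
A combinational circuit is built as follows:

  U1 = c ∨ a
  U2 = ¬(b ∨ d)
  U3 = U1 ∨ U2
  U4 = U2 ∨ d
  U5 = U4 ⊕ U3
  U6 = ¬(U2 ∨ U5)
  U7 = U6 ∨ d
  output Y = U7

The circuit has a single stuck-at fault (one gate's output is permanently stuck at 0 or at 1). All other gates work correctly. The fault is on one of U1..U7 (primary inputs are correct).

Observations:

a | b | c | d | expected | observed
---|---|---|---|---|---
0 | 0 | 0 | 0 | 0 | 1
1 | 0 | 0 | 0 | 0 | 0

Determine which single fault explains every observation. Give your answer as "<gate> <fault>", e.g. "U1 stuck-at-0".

Fault-free values for test 1 (a=0, b=0, c=0, d=0): U1=0, U2=1, U3=1, U4=1, U5=0, U6=0, U7=0, giving Y=0. Observed 1.
Test 1: faults giving observed 1 are {U2 stuck-at-0, U6 stuck-at-1, U7 stuck-at-1}.
Test 2 (a=1, b=0, c=0, d=0): fault-free U1=1, U2=1, U3=1, U4=1, U5=0, U6=0, U7=0 → 0; observed 0. Eliminates U6 stuck-at-1, U7 stuck-at-1.
Only U2 stuck-at-0 is consistent with every test.

U2 stuck-at-0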